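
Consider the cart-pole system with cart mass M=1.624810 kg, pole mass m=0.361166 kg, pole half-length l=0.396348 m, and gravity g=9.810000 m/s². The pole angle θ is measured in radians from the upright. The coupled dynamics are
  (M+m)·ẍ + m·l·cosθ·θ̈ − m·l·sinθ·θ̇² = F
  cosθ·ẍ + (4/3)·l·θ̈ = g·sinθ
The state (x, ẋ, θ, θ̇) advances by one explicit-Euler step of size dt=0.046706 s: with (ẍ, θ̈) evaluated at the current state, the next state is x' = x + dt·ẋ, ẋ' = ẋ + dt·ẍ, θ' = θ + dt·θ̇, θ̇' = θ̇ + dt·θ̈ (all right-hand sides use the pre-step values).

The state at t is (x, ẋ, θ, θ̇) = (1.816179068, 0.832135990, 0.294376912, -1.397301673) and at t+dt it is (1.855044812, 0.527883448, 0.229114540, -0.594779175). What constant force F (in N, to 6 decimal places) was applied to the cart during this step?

F = -10.664335 N

ẍ = (ẋ'−ẋ)/dt = (0.527883448−0.832135990)/0.046706 = -6.514207
θ̈ = (θ̇'−θ̇)/dt = (-0.594779175−-1.397301673)/0.046706 = 17.182428
sinθ=0.290144, cosθ=0.956983
F = (M+m)·ẍ + m·l·cosθ·θ̈ − m·l·sinθ·θ̇² = -12.937058 + 2.353815 − 0.081092 = -10.664335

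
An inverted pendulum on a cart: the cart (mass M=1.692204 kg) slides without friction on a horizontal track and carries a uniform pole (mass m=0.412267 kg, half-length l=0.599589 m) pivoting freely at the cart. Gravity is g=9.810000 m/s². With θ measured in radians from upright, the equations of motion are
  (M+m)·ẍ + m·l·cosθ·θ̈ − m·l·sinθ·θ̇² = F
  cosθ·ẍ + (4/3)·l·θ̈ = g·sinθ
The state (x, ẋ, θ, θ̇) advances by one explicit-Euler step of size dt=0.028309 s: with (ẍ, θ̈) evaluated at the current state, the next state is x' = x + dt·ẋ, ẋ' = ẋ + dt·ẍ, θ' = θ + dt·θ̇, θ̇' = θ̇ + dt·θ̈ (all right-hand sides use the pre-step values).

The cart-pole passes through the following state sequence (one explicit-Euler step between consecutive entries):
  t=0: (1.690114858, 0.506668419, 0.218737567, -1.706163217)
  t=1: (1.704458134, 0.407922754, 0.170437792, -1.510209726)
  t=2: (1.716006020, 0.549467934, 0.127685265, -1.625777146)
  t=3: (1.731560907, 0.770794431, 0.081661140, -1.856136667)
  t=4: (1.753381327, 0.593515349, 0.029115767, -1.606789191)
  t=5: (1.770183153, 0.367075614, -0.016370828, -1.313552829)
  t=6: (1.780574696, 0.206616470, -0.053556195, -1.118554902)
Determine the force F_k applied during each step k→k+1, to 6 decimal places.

step 0→1:
  ẍ = (ẋ'−ẋ)/dt = (0.407922754−0.506668419)/0.028309 = -3.488137
  θ̈ = (θ̇'−θ̇)/dt = (-1.510209726−-1.706163217)/0.028309 = 6.921950
  sinθ=0.216997, cosθ=0.976172
  F = (M+m)·ẍ + m·l·cosθ·θ̈ − m·l·sinθ·θ̇² = -7.340683 + 1.670272 − 0.156145 = -5.826556
step 1→2:
  ẍ = (ẋ'−ẋ)/dt = (0.549467934−0.407922754)/0.028309 = 5.000006
  θ̈ = (θ̇'−θ̇)/dt = (-1.625777146−-1.510209726)/0.028309 = -4.082356
  sinθ=0.169614, cosθ=0.985511
  F = (M+m)·ẍ + m·l·cosθ·θ̈ − m·l·sinθ·θ̇² = 10.522368 + -0.994499 − 0.095624 = 9.432245
step 2→3:
  ẍ = (ẋ'−ẋ)/dt = (0.770794431−0.549467934)/0.028309 = 7.818238
  θ̈ = (θ̇'−θ̇)/dt = (-1.856136667−-1.625777146)/0.028309 = -8.137325
  sinθ=0.127339, cosθ=0.991859
  F = (M+m)·ẍ + m·l·cosθ·θ̈ − m·l·sinθ·θ̇² = 16.453255 + -1.995097 − 0.083198 = 14.374960
step 3→4:
  ẍ = (ẋ'−ẋ)/dt = (0.593515349−0.770794431)/0.028309 = -6.262287
  θ̈ = (θ̇'−θ̇)/dt = (-1.606789191−-1.856136667)/0.028309 = 8.808064
  sinθ=0.081570, cosθ=0.996668
  F = (M+m)·ẍ + m·l·cosθ·θ̈ − m·l·sinθ·θ̇² = -13.178801 + 2.170016 − 0.069468 = -11.078253
step 4→5:
  ẍ = (ẋ'−ẋ)/dt = (0.367075614−0.593515349)/0.028309 = -7.998860
  θ̈ = (θ̇'−θ̇)/dt = (-1.313552829−-1.606789191)/0.028309 = 10.358415
  sinθ=0.029112, cosθ=0.999576
  F = (M+m)·ẍ + m·l·cosθ·θ̈ − m·l·sinθ·θ̇² = -16.833369 + 2.559419 − 0.018579 = -14.292529
step 5→6:
  ẍ = (ẋ'−ẋ)/dt = (0.206616470−0.367075614)/0.028309 = -5.668132
  θ̈ = (θ̇'−θ̇)/dt = (-1.118554902−-1.313552829)/0.028309 = 6.888196
  sinθ=-0.016370, cosθ=0.999866
  F = (M+m)·ẍ + m·l·cosθ·θ̈ − m·l·sinθ·θ̇² = -11.928419 + 1.702470 − -0.006982 = -10.218967

F_0 = -5.826556 N
F_1 = 9.432245 N
F_2 = 14.374960 N
F_3 = -11.078253 N
F_4 = -14.292529 N
F_5 = -10.218967 N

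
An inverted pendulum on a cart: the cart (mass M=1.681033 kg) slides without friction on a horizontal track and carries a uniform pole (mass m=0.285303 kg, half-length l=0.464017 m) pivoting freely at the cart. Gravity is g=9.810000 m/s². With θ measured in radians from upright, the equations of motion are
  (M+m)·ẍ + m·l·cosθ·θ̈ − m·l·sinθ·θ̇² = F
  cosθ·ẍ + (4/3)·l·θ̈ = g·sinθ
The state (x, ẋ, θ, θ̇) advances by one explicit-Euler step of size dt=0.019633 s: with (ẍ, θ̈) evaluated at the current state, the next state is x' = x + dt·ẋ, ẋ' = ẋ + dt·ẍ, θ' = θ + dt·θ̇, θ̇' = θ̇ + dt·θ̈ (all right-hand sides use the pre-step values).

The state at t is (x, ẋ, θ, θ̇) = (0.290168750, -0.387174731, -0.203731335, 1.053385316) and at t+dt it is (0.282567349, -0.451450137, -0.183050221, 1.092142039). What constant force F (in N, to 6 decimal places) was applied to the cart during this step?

ẍ = (ẋ'−ẋ)/dt = (-0.451450137−-0.387174731)/0.019633 = -3.273845
θ̈ = (θ̇'−θ̇)/dt = (1.092142039−1.053385316)/0.019633 = 1.974060
sinθ=-0.202325, cosθ=0.979318
F = (M+m)·ẍ + m·l·cosθ·θ̈ − m·l·sinθ·θ̇² = -6.437480 + 0.255932 − -0.029721 = -6.151827

F = -6.151827 N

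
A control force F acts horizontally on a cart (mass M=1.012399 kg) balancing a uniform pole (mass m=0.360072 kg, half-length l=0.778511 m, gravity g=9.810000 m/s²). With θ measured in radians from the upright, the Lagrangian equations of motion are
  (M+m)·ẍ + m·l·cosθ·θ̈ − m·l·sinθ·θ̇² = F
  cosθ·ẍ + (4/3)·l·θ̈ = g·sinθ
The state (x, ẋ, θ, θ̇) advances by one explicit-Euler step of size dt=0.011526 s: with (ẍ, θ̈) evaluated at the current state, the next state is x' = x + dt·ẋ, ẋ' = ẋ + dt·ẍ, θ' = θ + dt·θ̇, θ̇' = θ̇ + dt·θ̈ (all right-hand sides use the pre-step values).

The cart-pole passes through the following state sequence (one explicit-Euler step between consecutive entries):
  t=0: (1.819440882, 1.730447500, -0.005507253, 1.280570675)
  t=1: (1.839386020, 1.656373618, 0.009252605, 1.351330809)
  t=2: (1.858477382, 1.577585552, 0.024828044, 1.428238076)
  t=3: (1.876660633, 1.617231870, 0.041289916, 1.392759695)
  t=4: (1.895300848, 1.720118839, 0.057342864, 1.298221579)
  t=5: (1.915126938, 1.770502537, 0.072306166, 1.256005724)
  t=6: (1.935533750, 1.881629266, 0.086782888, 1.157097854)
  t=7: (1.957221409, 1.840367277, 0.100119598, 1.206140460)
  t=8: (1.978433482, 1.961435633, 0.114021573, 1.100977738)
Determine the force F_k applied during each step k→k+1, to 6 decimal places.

step 0→1:
  ẍ = (ẋ'−ẋ)/dt = (1.656373618−1.730447500)/0.011526 = -6.426677
  θ̈ = (θ̇'−θ̇)/dt = (1.351330809−1.280570675)/0.011526 = 6.139175
  sinθ=-0.005507, cosθ=0.999985
  F = (M+m)·ẍ + m·l·cosθ·θ̈ − m·l·sinθ·θ̇² = -8.820428 + 1.720908 − -0.002532 = -7.096989
step 1→2:
  ẍ = (ẋ'−ẋ)/dt = (1.577585552−1.656373618)/0.011526 = -6.835682
  θ̈ = (θ̇'−θ̇)/dt = (1.428238076−1.351330809)/0.011526 = 6.672503
  sinθ=0.009252, cosθ=0.999957
  F = (M+m)·ẍ + m·l·cosθ·θ̈ − m·l·sinθ·θ̇² = -9.381775 + 1.870356 − 0.004736 = -7.516155
step 2→3:
  ẍ = (ẋ'−ẋ)/dt = (1.617231870−1.577585552)/0.011526 = 3.439729
  θ̈ = (θ̇'−θ̇)/dt = (1.392759695−1.428238076)/0.011526 = -3.078117
  sinθ=0.024825, cosθ=0.999692
  F = (M+m)·ẍ + m·l·cosθ·θ̈ − m·l·sinθ·θ̇² = 4.720929 + -0.862592 − 0.014196 = 3.844141
step 3→4:
  ẍ = (ẋ'−ẋ)/dt = (1.720118839−1.617231870)/0.011526 = 8.926511
  θ̈ = (θ̇'−θ̇)/dt = (1.298221579−1.392759695)/0.011526 = -8.202162
  sinθ=0.041278, cosθ=0.999148
  F = (M+m)·ẍ + m·l·cosθ·θ̈ − m·l·sinθ·θ̇² = 12.251378 + -2.297270 − 0.022445 = 9.931662
step 4→5:
  ẍ = (ẋ'−ẋ)/dt = (1.770502537−1.720118839)/0.011526 = 4.371308
  θ̈ = (θ̇'−θ̇)/dt = (1.256005724−1.298221579)/0.011526 = -3.662663
  sinθ=0.057311, cosθ=0.998356
  F = (M+m)·ẍ + m·l·cosθ·θ̈ − m·l·sinθ·θ̇² = 5.999494 + -1.025030 − 0.027077 = 4.947387
step 5→6:
  ẍ = (ẋ'−ẋ)/dt = (1.881629266−1.770502537)/0.011526 = 9.641396
  θ̈ = (θ̇'−θ̇)/dt = (1.157097854−1.256005724)/0.011526 = -8.581283
  sinθ=0.072243, cosθ=0.997387
  F = (M+m)·ẍ + m·l·cosθ·θ̈ − m·l·sinθ·θ̇² = 13.232536 + -2.399220 − 0.031947 = 10.801369
step 6→7:
  ẍ = (ẋ'−ẋ)/dt = (1.840367277−1.881629266)/0.011526 = -3.579905
  θ̈ = (θ̇'−θ̇)/dt = (1.206140460−1.157097854)/0.011526 = 4.254954
  sinθ=0.086674, cosθ=0.996237
  F = (M+m)·ẍ + m·l·cosθ·θ̈ − m·l·sinθ·θ̇² = -4.913316 + 1.188260 − 0.032530 = -3.757586
step 7→8:
  ẍ = (ẋ'−ẋ)/dt = (1.961435633−1.840367277)/0.011526 = 10.503935
  θ̈ = (θ̇'−θ̇)/dt = (1.100977738−1.206140460)/0.011526 = -9.123956
  sinθ=0.099952, cosθ=0.994992
  F = (M+m)·ẍ + m·l·cosθ·θ̈ − m·l·sinθ·θ̇² = 14.416346 + -2.544820 − 0.040761 = 11.830766

F_0 = -7.096989 N
F_1 = -7.516155 N
F_2 = 3.844141 N
F_3 = 9.931662 N
F_4 = 4.947387 N
F_5 = 10.801369 N
F_6 = -3.757586 N
F_7 = 11.830766 N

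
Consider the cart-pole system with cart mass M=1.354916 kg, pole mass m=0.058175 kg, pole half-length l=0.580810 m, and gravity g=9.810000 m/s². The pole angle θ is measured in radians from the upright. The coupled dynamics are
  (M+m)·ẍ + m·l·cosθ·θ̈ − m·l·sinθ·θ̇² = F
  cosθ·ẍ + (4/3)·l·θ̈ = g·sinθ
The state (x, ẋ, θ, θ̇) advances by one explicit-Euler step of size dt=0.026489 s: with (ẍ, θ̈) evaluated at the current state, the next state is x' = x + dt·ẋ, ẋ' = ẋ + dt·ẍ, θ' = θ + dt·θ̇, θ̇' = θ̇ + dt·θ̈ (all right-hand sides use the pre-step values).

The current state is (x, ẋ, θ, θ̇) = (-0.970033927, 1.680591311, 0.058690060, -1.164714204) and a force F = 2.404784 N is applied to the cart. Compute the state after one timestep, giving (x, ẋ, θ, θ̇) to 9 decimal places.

(-0.925516744, 1.726668408, 0.027837945, -1.204428769)

sinθ=0.058656373, cosθ=0.998278233
temp = (F + m·l·θ̇²·sinθ)/(M+m) = (2.404784 + 0.002688589)/1.413091 = 1.703692536
θ̈ = (g·sinθ − cosθ·temp)/(l·(4/3 − m·cos²θ/(M+m))) = -1.499285186
ẍ = temp − m·l·θ̈·cosθ/(M+m) = 1.739480434
Euler: x'=-0.970033927+0.026489·1.680591311=-0.925516744, ẋ'=1.680591311+0.026489·1.739480434=1.726668408
       θ'=0.058690060+0.026489·-1.164714204=0.027837945, θ̇'=-1.164714204+0.026489·-1.499285186=-1.204428769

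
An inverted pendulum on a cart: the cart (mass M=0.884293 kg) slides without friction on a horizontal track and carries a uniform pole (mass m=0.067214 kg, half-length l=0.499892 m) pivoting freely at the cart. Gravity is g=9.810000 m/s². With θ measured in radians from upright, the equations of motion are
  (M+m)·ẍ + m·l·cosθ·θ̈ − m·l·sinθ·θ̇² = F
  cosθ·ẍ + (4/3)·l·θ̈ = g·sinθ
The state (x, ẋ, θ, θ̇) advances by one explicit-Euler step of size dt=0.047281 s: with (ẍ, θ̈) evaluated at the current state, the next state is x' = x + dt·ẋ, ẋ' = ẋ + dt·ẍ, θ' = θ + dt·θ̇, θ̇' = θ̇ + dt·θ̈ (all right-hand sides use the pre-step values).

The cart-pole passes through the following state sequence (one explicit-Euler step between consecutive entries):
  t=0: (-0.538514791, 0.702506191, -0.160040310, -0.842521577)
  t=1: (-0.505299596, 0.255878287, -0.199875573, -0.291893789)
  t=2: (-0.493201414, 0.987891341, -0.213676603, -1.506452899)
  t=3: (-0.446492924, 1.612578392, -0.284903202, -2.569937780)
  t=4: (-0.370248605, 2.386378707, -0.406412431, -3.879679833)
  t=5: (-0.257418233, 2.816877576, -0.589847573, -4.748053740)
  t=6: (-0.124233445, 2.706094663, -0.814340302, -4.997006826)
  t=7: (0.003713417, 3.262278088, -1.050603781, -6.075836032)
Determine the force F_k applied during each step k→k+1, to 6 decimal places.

step 0→1:
  ẍ = (ẋ'−ẋ)/dt = (0.255878287−0.702506191)/0.047281 = -9.446245
  θ̈ = (θ̇'−θ̇)/dt = (-0.291893789−-0.842521577)/0.047281 = 11.645857
  sinθ=-0.159358, cosθ=0.987221
  F = (M+m)·ẍ + m·l·cosθ·θ̈ − m·l·sinθ·θ̇² = -8.988168 + 0.386297 − -0.003801 = -8.598070
step 1→2:
  ẍ = (ẋ'−ẋ)/dt = (0.987891341−0.255878287)/0.047281 = 15.482182
  θ̈ = (θ̇'−θ̇)/dt = (-1.506452899−-0.291893789)/0.047281 = -25.688101
  sinθ=-0.198547, cosθ=0.980091
  F = (M+m)·ẍ + m·l·cosθ·θ̈ − m·l·sinθ·θ̇² = 14.731405 + -0.845930 − -0.000568 = 13.886043
step 2→3:
  ẍ = (ẋ'−ẋ)/dt = (1.612578392−0.987891341)/0.047281 = 13.212222
  θ̈ = (θ̇'−θ̇)/dt = (-2.569937780−-1.506452899)/0.047281 = -22.492859
  sinθ=-0.212054, cosθ=0.977258
  F = (M+m)·ẍ + m·l·cosθ·θ̈ − m·l·sinθ·θ̇² = 12.571521 + -0.738567 − -0.016169 = 11.849124
step 3→4:
  ẍ = (ẋ'−ẋ)/dt = (2.386378707−1.612578392)/0.047281 = 16.365989
  θ̈ = (θ̇'−θ̇)/dt = (-3.879679833−-2.569937780)/0.047281 = -27.701234
  sinθ=-0.281065, cosθ=0.959689
  F = (M+m)·ẍ + m·l·cosθ·θ̈ − m·l·sinθ·θ̇² = 15.572353 + -0.893235 − -0.062372 = 14.741490
step 4→5:
  ẍ = (ẋ'−ẋ)/dt = (2.816877576−2.386378707)/0.047281 = 9.105113
  θ̈ = (θ̇'−θ̇)/dt = (-4.748053740−-3.879679833)/0.047281 = -18.366234
  sinθ=-0.395317, cosθ=0.918545
  F = (M+m)·ẍ + m·l·cosθ·θ̈ − m·l·sinθ·θ̇² = 8.663579 + -0.566835 − -0.199928 = 8.296672
step 5→6:
  ẍ = (ẋ'−ẋ)/dt = (2.706094663−2.816877576)/0.047281 = -2.343075
  θ̈ = (θ̇'−θ̇)/dt = (-4.997006826−-4.748053740)/0.047281 = -5.265394
  sinθ=-0.556234, cosθ=0.831025
  F = (M+m)·ẍ + m·l·cosθ·θ̈ − m·l·sinθ·θ̇² = -2.229452 + -0.147022 − -0.421333 = -1.955141
step 6→7:
  ẍ = (ẋ'−ẋ)/dt = (3.262278088−2.706094663)/0.047281 = 11.763360
  θ̈ = (θ̇'−θ̇)/dt = (-6.075836032−-4.997006826)/0.047281 = -22.817394
  sinθ=-0.727273, cosθ=0.686348
  F = (M+m)·ẍ + m·l·cosθ·θ̈ − m·l·sinθ·θ̇² = 11.192919 + -0.526195 − -0.610173 = 11.276898

F_0 = -8.598070 N
F_1 = 13.886043 N
F_2 = 11.849124 N
F_3 = 14.741490 N
F_4 = 8.296672 N
F_5 = -1.955141 N
F_6 = 11.276898 N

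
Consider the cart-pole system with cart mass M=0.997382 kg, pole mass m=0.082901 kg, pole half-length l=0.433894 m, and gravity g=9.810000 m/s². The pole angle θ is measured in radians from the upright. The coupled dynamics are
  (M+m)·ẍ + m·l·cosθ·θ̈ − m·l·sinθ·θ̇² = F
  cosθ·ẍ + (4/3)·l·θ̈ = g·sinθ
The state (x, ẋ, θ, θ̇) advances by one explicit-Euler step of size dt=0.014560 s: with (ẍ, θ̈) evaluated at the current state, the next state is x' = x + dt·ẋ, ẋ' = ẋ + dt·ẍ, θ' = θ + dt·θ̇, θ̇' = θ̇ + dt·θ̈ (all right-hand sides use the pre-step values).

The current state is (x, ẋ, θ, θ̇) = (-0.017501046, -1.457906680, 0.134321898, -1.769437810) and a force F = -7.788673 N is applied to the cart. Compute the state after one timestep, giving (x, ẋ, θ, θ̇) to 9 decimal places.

(-0.038728167, -1.570111910, 0.108558883, -1.544170982)

sinθ=0.133918348, cosθ=0.990992369
temp = (F + m·l·θ̇²·sinθ)/(M+m) = (-7.788673 + 0.015081832)/1.080283 = -7.195884012
θ̈ = (g·sinθ − cosθ·temp)/(l·(4/3 − m·cos²θ/(M+m))) = 15.471622800
ẍ = temp − m·l·θ̈·cosθ/(M+m) = -7.706403178
Euler: x'=-0.017501046+0.014560·-1.457906680=-0.038728167, ẋ'=-1.457906680+0.014560·-7.706403178=-1.570111910
       θ'=0.134321898+0.014560·-1.769437810=0.108558883, θ̇'=-1.769437810+0.014560·15.471622800=-1.544170982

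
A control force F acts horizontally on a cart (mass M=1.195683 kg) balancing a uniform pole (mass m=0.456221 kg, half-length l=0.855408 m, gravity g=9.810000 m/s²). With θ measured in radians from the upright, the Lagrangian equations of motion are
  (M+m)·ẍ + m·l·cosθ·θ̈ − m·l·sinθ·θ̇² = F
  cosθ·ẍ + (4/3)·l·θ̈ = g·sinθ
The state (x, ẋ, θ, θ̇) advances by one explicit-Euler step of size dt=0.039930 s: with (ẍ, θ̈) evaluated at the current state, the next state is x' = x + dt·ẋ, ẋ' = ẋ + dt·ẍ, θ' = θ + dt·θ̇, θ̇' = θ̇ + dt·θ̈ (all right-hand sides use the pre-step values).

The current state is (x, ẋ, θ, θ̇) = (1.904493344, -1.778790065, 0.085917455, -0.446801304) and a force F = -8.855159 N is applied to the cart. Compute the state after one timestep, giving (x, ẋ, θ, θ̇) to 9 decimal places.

sinθ=0.085811790, cosθ=0.996311365
temp = (F + m·l·θ̇²·sinθ)/(M+m) = (-8.855159 + 0.006685354)/1.651904 = -5.356530189
θ̈ = (g·sinθ − cosθ·temp)/(l·(4/3 − m·cos²θ/(M+m))) = 6.819344782
ẍ = temp − m·l·θ̈·cosθ/(M+m) = -6.961628021
Euler: x'=1.904493344+0.039930·-1.778790065=1.833466257, ẋ'=-1.778790065+0.039930·-6.961628021=-2.056767872
       θ'=0.085917455+0.039930·-0.446801304=0.068076679, θ̇'=-0.446801304+0.039930·6.819344782=-0.174504867

(1.833466257, -2.056767872, 0.068076679, -0.174504867)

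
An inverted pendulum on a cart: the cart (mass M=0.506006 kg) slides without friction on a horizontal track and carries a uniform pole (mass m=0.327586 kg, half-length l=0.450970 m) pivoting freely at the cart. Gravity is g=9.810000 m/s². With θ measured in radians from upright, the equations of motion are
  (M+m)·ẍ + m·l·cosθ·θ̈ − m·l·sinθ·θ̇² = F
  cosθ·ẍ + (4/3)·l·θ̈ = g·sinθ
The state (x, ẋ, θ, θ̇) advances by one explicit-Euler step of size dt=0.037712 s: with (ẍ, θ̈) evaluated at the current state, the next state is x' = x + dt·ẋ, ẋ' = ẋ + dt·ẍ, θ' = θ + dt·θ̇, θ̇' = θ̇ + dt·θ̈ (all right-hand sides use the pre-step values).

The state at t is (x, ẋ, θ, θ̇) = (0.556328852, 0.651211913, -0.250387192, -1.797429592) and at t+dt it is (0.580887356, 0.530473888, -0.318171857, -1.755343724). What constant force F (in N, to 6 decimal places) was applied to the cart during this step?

ẍ = (ẋ'−ẋ)/dt = (0.530473888−0.651211913)/0.037712 = -3.201581
θ̈ = (θ̇'−θ̇)/dt = (-1.755343724−-1.797429592)/0.037712 = 1.115981
sinθ=-0.247779, cosθ=0.968817
F = (M+m)·ẍ + m·l·cosθ·θ̈ − m·l·sinθ·θ̇² = -2.668812 + 0.159724 − -0.118261 = -2.390827

F = -2.390827 N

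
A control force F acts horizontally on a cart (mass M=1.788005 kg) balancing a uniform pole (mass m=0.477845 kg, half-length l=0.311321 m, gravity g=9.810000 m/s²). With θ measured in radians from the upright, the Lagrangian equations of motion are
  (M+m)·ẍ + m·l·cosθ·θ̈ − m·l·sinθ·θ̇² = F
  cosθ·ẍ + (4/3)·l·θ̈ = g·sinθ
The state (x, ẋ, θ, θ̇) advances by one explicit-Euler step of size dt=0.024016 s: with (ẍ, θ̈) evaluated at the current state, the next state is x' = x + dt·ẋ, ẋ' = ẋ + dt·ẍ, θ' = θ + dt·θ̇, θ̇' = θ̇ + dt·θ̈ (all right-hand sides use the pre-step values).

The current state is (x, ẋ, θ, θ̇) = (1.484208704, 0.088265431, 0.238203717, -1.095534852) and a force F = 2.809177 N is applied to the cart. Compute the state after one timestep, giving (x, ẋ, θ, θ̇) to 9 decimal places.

sinθ=0.235957446, cosθ=0.971763389
temp = (F + m·l·θ̇²·sinθ)/(M+m) = (2.809177 + 0.042129038)/2.265850 = 1.258382522
θ̈ = (g·sinθ − cosθ·temp)/(l·(4/3 − m·cos²θ/(M+m))) = 3.092342636
ẍ = temp − m·l·θ̈·cosθ/(M+m) = 1.061089172
Euler: x'=1.484208704+0.024016·0.088265431=1.486328487, ẋ'=0.088265431+0.024016·1.061089172=0.113748549
       θ'=0.238203717+0.024016·-1.095534852=0.211893352, θ̇'=-1.095534852+0.024016·3.092342636=-1.021269151

(1.486328487, 0.113748549, 0.211893352, -1.021269151)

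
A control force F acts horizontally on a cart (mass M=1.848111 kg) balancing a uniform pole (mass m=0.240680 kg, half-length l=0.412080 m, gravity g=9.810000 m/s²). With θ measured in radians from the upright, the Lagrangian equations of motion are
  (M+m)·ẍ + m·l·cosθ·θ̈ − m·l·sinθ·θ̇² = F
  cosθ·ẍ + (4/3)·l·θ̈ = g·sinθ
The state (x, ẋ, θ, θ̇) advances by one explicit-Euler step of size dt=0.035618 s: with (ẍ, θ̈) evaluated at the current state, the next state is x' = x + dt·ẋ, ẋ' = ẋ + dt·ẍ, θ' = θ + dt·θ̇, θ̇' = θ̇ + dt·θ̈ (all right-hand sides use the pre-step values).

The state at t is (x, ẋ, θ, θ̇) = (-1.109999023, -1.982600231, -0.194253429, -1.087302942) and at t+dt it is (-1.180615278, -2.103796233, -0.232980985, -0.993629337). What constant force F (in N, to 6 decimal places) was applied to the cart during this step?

F = -6.828884 N

ẍ = (ẋ'−ẋ)/dt = (-2.103796233−-1.982600231)/0.035618 = -3.402662
θ̈ = (θ̇'−θ̇)/dt = (-0.993629337−-1.087302942)/0.035618 = 2.629951
sinθ=-0.193034, cosθ=0.981192
F = (M+m)·ẍ + m·l·cosθ·θ̈ − m·l·sinθ·θ̇² = -7.107449 + 0.255931 − -0.022634 = -6.828884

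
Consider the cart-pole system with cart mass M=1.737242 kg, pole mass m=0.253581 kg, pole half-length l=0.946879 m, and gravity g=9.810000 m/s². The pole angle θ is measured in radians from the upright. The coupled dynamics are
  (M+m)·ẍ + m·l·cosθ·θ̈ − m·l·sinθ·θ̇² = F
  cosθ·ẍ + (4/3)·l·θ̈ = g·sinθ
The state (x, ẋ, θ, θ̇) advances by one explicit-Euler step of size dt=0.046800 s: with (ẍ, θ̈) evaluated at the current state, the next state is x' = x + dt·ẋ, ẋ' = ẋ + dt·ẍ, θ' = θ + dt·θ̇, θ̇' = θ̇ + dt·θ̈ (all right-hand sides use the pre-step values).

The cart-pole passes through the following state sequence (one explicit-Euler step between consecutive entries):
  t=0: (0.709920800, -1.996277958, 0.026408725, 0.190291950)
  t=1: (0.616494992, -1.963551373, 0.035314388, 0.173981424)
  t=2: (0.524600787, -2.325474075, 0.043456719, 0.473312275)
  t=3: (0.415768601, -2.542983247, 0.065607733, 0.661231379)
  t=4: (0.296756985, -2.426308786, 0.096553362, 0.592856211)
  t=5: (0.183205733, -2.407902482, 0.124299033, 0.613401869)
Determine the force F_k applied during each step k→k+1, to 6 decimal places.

step 0→1:
  ẍ = (ẋ'−ẋ)/dt = (-1.963551373−-1.996277958)/0.046800 = 0.699286
  θ̈ = (θ̇'−θ̇)/dt = (0.173981424−0.190291950)/0.046800 = -0.348516
  sinθ=0.026406, cosθ=0.999651
  F = (M+m)·ẍ + m·l·cosθ·θ̈ − m·l·sinθ·θ̇² = 1.392155 + -0.083653 − 0.000230 = 1.308272
step 1→2:
  ẍ = (ẋ'−ẋ)/dt = (-2.325474075−-1.963551373)/0.046800 = -7.733391
  θ̈ = (θ̇'−θ̇)/dt = (0.473312275−0.173981424)/0.046800 = 6.395958
  sinθ=0.035307, cosθ=0.999377
  F = (M+m)·ẍ + m·l·cosθ·θ̈ − m·l·sinθ·θ̇² = -15.395813 + 1.534779 − 0.000257 = -13.861290
step 2→3:
  ẍ = (ẋ'−ẋ)/dt = (-2.542983247−-2.325474075)/0.046800 = -4.647632
  θ̈ = (θ̇'−θ̇)/dt = (0.661231379−0.473312275)/0.046800 = 4.015365
  sinθ=0.043443, cosθ=0.999056
  F = (M+m)·ẍ + m·l·cosθ·θ̈ − m·l·sinθ·θ̇² = -9.252612 + 0.963221 − 0.002337 = -8.291728
step 3→4:
  ẍ = (ẋ'−ẋ)/dt = (-2.426308786−-2.542983247)/0.046800 = 2.493044
  θ̈ = (θ̇'−θ̇)/dt = (0.592856211−0.661231379)/0.046800 = -1.461008
  sinθ=0.065561, cosθ=0.997849
  F = (M+m)·ẍ + m·l·cosθ·θ̈ − m·l·sinθ·θ̇² = 4.963209 + -0.350049 − 0.006883 = 4.606278
step 4→5:
  ẍ = (ẋ'−ẋ)/dt = (-2.407902482−-2.426308786)/0.046800 = 0.393297
  θ̈ = (θ̇'−θ̇)/dt = (0.613401869−0.592856211)/0.046800 = 0.439010
  sinθ=0.096403, cosθ=0.995342
  F = (M+m)·ẍ + m·l·cosθ·θ̈ − m·l·sinθ·θ̇² = 0.782985 + 0.104920 − 0.008136 = 0.879769

F_0 = 1.308272 N
F_1 = -13.861290 N
F_2 = -8.291728 N
F_3 = 4.606278 N
F_4 = 0.879769 N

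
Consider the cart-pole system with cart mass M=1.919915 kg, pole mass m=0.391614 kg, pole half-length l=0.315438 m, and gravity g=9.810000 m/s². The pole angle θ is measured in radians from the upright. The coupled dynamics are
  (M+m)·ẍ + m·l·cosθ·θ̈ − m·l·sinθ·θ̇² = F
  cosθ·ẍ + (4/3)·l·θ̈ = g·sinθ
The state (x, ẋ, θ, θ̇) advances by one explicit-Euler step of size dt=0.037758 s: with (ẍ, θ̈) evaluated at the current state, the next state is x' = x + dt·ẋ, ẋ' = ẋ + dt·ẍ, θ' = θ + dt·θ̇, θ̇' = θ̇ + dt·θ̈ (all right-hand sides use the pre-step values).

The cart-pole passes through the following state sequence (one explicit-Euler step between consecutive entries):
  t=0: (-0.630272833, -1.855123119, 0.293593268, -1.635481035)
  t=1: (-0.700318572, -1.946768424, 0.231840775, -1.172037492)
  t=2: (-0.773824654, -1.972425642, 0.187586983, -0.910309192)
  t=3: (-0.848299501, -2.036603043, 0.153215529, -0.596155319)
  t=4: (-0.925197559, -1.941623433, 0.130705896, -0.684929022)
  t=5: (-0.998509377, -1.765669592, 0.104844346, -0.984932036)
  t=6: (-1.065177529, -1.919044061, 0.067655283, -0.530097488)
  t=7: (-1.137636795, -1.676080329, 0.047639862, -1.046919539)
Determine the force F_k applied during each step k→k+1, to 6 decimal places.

F_0 = -4.254774 N
F_1 = -0.776347 N
F_2 = -2.938241 N
F_3 = 5.520880 N
F_4 = 9.791143 N
F_5 = -7.922186 N
F_6 = 13.184813 N

step 0→1:
  ẍ = (ẋ'−ẋ)/dt = (-1.946768424−-1.855123119)/0.037758 = -2.427176
  θ̈ = (θ̇'−θ̇)/dt = (-1.172037492−-1.635481035)/0.037758 = 12.274049
  sinθ=0.289394, cosθ=0.957210
  F = (M+m)·ẍ + m·l·cosθ·θ̈ − m·l·sinθ·θ̇² = -5.610487 + 1.451334 − 0.095621 = -4.254774
step 1→2:
  ẍ = (ẋ'−ẋ)/dt = (-1.972425642−-1.946768424)/0.037758 = -0.679517
  θ̈ = (θ̇'−θ̇)/dt = (-0.910309192−-1.172037492)/0.037758 = 6.931731
  sinθ=0.229769, cosθ=0.973245
  F = (M+m)·ẍ + m·l·cosθ·θ̈ − m·l·sinθ·θ̇² = -1.570724 + 0.833367 − 0.038989 = -0.776347
step 2→3:
  ẍ = (ẋ'−ẋ)/dt = (-2.036603043−-1.972425642)/0.037758 = -1.699703
  θ̈ = (θ̇'−θ̇)/dt = (-0.596155319−-0.910309192)/0.037758 = 8.320194
  sinθ=0.186489, cosθ=0.982457
  F = (M+m)·ẍ + m·l·cosθ·θ̈ − m·l·sinθ·θ̇² = -3.928914 + 1.009763 − 0.019090 = -2.938241
step 3→4:
  ẍ = (ẋ'−ẋ)/dt = (-1.941623433−-2.036603043)/0.037758 = 2.515483
  θ̈ = (θ̇'−θ̇)/dt = (-0.684929022−-0.596155319)/0.037758 = -2.351123
  sinθ=0.152617, cosθ=0.988285
  F = (M+m)·ẍ + m·l·cosθ·θ̈ − m·l·sinθ·θ̇² = 5.814612 + -0.287032 − 0.006700 = 5.520880
step 4→5:
  ẍ = (ẋ'−ẋ)/dt = (-1.765669592−-1.941623433)/0.037758 = 4.660041
  θ̈ = (θ̇'−θ̇)/dt = (-0.984932036−-0.684929022)/0.037758 = -7.945416
  sinθ=0.130334, cosθ=0.991470
  F = (M+m)·ẍ + m·l·cosθ·θ̈ − m·l·sinθ·θ̇² = 10.771821 + -0.973125 − 0.007553 = 9.791143
step 5→6:
  ẍ = (ẋ'−ẋ)/dt = (-1.919044061−-1.765669592)/0.037758 = -4.062039
  θ̈ = (θ̇'−θ̇)/dt = (-0.530097488−-0.984932036)/0.037758 = 12.046044
  sinθ=0.104652, cosθ=0.994509
  F = (M+m)·ẍ + m·l·cosθ·θ̈ − m·l·sinθ·θ̇² = -9.389521 + 1.479876 − 0.012541 = -7.922186
step 6→7:
  ẍ = (ẋ'−ẋ)/dt = (-1.676080329−-1.919044061)/0.037758 = 6.434762
  θ̈ = (θ̇'−θ̇)/dt = (-1.046919539−-0.530097488)/0.037758 = -13.687750
  sinθ=0.067604, cosθ=0.997712
  F = (M+m)·ẍ + m·l·cosθ·θ̈ − m·l·sinθ·θ̇² = 14.874138 + -1.686979 − 0.002347 = 13.184813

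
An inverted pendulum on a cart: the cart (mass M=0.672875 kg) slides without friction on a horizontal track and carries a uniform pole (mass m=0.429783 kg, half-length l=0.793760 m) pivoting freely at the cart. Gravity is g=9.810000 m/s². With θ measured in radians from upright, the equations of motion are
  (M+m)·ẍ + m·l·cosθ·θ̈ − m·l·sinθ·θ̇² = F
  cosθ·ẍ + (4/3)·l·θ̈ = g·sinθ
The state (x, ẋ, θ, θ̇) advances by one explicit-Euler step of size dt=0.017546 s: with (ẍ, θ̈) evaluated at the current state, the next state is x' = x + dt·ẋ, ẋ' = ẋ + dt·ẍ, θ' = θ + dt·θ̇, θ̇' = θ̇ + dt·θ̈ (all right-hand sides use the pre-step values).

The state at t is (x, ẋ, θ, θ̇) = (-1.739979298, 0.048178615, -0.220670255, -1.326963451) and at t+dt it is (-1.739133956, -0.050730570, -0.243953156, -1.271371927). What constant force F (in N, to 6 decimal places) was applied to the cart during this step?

ẍ = (ẋ'−ẋ)/dt = (-0.050730570−0.048178615)/0.017546 = -5.637136
θ̈ = (θ̇'−θ̇)/dt = (-1.271371927−-1.326963451)/0.017546 = 3.168330
sinθ=-0.218884, cosθ=0.975751
F = (M+m)·ẍ + m·l·cosθ·θ̈ − m·l·sinθ·θ̇² = -6.215833 + 1.054649 − -0.131483 = -5.029701

F = -5.029701 N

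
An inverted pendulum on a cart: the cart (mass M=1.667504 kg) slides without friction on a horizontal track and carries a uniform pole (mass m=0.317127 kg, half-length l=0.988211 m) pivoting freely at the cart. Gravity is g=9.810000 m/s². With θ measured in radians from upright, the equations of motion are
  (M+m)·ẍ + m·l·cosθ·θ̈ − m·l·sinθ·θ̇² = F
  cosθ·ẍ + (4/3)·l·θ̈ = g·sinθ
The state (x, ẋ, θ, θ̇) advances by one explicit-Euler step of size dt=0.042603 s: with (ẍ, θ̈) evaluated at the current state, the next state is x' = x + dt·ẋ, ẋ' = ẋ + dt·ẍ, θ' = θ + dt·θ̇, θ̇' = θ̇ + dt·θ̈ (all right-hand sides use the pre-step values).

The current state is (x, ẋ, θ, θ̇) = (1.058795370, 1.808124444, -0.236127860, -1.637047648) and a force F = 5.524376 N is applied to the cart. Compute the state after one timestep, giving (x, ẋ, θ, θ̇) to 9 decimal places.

sinθ=-0.233939697, cosθ=0.972251109
temp = (F + m·l·θ̇²·sinθ)/(M+m) = (5.524376 + -0.196475981)/1.984631 = 2.684579662
θ̈ = (g·sinθ − cosθ·temp)/(l·(4/3 − m·cos²θ/(M+m))) = -4.198261074
ẍ = temp − m·l·θ̈·cosθ/(M+m) = 3.329121364
Euler: x'=1.058795370+0.042603·1.808124444=1.135826896, ẋ'=1.808124444+0.042603·3.329121364=1.949955001
       θ'=-0.236127860+0.042603·-1.637047648=-0.305871001, θ̇'=-1.637047648+0.042603·-4.198261074=-1.815906165

(1.135826896, 1.949955001, -0.305871001, -1.815906165)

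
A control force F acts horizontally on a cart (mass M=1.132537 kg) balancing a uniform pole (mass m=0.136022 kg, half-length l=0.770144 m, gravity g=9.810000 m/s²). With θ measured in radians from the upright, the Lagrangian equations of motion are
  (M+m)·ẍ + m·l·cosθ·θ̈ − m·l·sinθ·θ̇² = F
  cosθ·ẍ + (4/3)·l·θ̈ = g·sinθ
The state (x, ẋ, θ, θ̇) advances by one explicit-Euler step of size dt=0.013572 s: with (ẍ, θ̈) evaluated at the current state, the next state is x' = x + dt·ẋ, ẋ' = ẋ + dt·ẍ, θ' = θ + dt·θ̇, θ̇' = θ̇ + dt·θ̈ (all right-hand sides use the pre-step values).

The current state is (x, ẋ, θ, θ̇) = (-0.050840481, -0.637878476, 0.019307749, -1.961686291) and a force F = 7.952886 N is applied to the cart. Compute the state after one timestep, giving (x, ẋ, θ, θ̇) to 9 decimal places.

(-0.059497768, -0.545488785, -0.007316257, -2.049139389)

sinθ=0.019306549, cosθ=0.999813611
temp = (F + m·l·θ̇²·sinθ)/(M+m) = (7.952886 + 0.007782961)/1.268559 = 6.275363591
θ̈ = (g·sinθ − cosθ·temp)/(l·(4/3 − m·cos²θ/(M+m))) = -6.443641159
ẍ = temp − m·l·θ̈·cosθ/(M+m) = 6.807374837
Euler: x'=-0.050840481+0.013572·-0.637878476=-0.059497768, ẋ'=-0.637878476+0.013572·6.807374837=-0.545488785
       θ'=0.019307749+0.013572·-1.961686291=-0.007316257, θ̇'=-1.961686291+0.013572·-6.443641159=-2.049139389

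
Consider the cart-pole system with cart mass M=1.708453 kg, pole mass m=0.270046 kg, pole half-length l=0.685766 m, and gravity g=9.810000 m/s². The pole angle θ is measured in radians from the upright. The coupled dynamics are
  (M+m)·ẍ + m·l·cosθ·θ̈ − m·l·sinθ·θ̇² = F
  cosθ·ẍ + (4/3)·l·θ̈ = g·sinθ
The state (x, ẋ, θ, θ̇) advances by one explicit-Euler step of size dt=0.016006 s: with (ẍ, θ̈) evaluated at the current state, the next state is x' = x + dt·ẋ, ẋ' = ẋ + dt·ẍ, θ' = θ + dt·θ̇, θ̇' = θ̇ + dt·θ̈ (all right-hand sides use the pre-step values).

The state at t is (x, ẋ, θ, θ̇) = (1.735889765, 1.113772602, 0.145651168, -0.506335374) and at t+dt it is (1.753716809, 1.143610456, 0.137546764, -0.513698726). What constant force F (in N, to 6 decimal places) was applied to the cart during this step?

ẍ = (ẋ'−ẋ)/dt = (1.143610456−1.113772602)/0.016006 = 1.864167
θ̈ = (θ̇'−θ̇)/dt = (-0.513698726−-0.506335374)/0.016006 = -0.460037
sinθ=0.145137, cosθ=0.989412
F = (M+m)·ẍ + m·l·cosθ·θ̈ − m·l·sinθ·θ̇² = 3.688252 + -0.084291 − 0.006891 = 3.597070

F = 3.597070 N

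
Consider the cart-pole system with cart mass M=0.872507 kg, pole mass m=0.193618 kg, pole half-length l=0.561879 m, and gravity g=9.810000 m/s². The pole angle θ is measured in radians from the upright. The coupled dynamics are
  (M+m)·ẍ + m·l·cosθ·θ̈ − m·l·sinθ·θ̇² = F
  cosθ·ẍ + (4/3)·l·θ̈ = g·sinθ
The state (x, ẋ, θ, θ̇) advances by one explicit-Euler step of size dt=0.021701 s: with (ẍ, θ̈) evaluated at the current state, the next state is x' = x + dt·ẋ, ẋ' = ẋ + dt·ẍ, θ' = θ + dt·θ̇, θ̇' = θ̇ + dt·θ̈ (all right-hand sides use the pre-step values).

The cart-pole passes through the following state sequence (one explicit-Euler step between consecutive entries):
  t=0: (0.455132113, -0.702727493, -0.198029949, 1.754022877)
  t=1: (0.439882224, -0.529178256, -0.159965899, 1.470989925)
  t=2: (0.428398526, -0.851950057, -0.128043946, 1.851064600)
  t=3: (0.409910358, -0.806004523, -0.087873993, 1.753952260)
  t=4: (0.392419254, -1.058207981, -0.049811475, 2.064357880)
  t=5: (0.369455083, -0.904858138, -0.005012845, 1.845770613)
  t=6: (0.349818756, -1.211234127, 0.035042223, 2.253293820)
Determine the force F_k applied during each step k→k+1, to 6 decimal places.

F_0 = 7.200812 N
F_1 = -13.938575 N
F_2 = 1.821957 N
F_3 = -10.810761 N
F_4 = 6.462396 N
F_5 = -13.006817 N

step 0→1:
  ẍ = (ẋ'−ẋ)/dt = (-0.529178256−-0.702727493)/0.021701 = 7.997292
  θ̈ = (θ̇'−θ̇)/dt = (1.470989925−1.754022877)/0.021701 = -13.042392
  sinθ=-0.196738, cosθ=0.980456
  F = (M+m)·ẍ + m·l·cosθ·θ̈ − m·l·sinθ·θ̇² = 8.526113 + -1.391150 − -0.065849 = 7.200812
step 1→2:
  ẍ = (ẋ'−ẋ)/dt = (-0.851950057−-0.529178256)/0.021701 = -14.873591
  θ̈ = (θ̇'−θ̇)/dt = (1.851064600−1.470989925)/0.021701 = 17.514155
  sinθ=-0.159285, cosθ=0.987233
  F = (M+m)·ẍ + m·l·cosθ·θ̈ − m·l·sinθ·θ̇² = -15.857107 + 1.881037 − -0.037496 = -13.938575
step 2→3:
  ẍ = (ẋ'−ẋ)/dt = (-0.806004523−-0.851950057)/0.021701 = 2.117208
  θ̈ = (θ̇'−θ̇)/dt = (1.753952260−1.851064600)/0.021701 = -4.475017
  sinθ=-0.127694, cosθ=0.991814
  F = (M+m)·ẍ + m·l·cosθ·θ̈ − m·l·sinθ·θ̇² = 2.257209 + -0.482851 − -0.047600 = 1.821957
step 3→4:
  ẍ = (ẋ'−ẋ)/dt = (-1.058207981−-0.806004523)/0.021701 = -11.621744
  θ̈ = (θ̇'−θ̇)/dt = (2.064357880−1.753952260)/0.021701 = 14.303747
  sinθ=-0.087761, cosθ=0.996142
  F = (M+m)·ẍ + m·l·cosθ·θ̈ − m·l·sinθ·θ̇² = -12.390231 + 1.550099 − -0.029371 = -10.810761
step 4→5:
  ẍ = (ẋ'−ẋ)/dt = (-0.904858138−-1.058207981)/0.021701 = 7.066487
  θ̈ = (θ̇'−θ̇)/dt = (1.845770613−2.064357880)/0.021701 = -10.072682
  sinθ=-0.049791, cosθ=0.998760
  F = (M+m)·ẍ + m·l·cosθ·θ̈ − m·l·sinθ·θ̇² = 7.533759 + -1.094447 − -0.023084 = 6.462396
step 5→6:
  ẍ = (ẋ'−ẋ)/dt = (-1.211234127−-0.904858138)/0.021701 = -14.118059
  θ̈ = (θ̇'−θ̇)/dt = (2.253293820−1.845770613)/0.021701 = 18.779006
  sinθ=-0.005013, cosθ=0.999987
  F = (M+m)·ẍ + m·l·cosθ·θ̈ − m·l·sinθ·θ̇² = -15.051615 + 2.042940 − -0.001858 = -13.006817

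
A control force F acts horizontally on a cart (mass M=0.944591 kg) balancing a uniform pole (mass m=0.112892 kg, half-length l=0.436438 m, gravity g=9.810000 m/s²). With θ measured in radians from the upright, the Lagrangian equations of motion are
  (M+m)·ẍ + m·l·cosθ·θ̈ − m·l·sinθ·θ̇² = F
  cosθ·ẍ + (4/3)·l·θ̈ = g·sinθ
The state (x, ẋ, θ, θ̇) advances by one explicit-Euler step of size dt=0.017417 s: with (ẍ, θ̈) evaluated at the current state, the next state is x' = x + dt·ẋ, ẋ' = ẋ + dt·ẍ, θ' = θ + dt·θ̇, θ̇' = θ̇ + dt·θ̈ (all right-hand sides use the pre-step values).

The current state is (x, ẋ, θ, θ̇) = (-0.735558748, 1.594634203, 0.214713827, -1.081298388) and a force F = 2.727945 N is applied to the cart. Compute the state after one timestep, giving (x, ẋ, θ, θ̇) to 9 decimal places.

sinθ=0.213067835, cosθ=0.977037408
temp = (F + m·l·θ̇²·sinθ)/(M+m) = (2.727945 + 0.012274243)/1.057483 = 2.591265527
θ̈ = (g·sinθ − cosθ·temp)/(l·(4/3 − m·cos²θ/(M+m))) = -0.821612742
ẍ = temp − m·l·θ̈·cosθ/(M+m) = 2.628667171
Euler: x'=-0.735558748+0.017417·1.594634203=-0.707785004, ẋ'=1.594634203+0.017417·2.628667171=1.640417699
       θ'=0.214713827+0.017417·-1.081298388=0.195880853, θ̇'=-1.081298388+0.017417·-0.821612742=-1.095608417

(-0.707785004, 1.640417699, 0.195880853, -1.095608417)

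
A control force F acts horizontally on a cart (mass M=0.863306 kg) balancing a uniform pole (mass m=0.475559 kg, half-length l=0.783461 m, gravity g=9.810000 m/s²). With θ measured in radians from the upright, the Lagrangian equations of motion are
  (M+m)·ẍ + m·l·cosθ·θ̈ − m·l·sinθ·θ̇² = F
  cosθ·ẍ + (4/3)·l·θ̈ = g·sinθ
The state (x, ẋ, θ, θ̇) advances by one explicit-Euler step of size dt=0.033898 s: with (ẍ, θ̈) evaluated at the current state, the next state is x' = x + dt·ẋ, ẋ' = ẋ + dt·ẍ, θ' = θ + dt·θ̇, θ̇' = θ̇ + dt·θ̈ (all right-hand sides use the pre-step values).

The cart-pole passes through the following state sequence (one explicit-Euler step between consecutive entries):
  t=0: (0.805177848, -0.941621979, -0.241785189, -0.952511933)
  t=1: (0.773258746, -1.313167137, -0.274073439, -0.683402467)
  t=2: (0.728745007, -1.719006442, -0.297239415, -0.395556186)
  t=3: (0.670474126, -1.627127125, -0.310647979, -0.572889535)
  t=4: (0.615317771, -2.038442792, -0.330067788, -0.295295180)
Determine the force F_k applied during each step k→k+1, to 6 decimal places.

step 0→1:
  ẍ = (ẋ'−ẋ)/dt = (-1.313167137−-0.941621979)/0.033898 = -10.960681
  θ̈ = (θ̇'−θ̇)/dt = (-0.683402467−-0.952511933)/0.033898 = 7.938801
  sinθ=-0.239436, cosθ=0.970912
  F = (M+m)·ẍ + m·l·cosθ·θ̈ − m·l·sinθ·θ̇² = -14.674872 + 2.871816 − -0.080938 = -11.722118
step 1→2:
  ẍ = (ẋ'−ẋ)/dt = (-1.719006442−-1.313167137)/0.033898 = -11.972367
  θ̈ = (θ̇'−θ̇)/dt = (-0.395556186−-0.683402467)/0.033898 = 8.491542
  sinθ=-0.270655, cosθ=0.962676
  F = (M+m)·ẍ + m·l·cosθ·θ̈ − m·l·sinθ·θ̇² = -16.029384 + 3.045711 − -0.047097 = -12.936576
step 2→3:
  ẍ = (ẋ'−ẋ)/dt = (-1.627127125−-1.719006442)/0.033898 = 2.710464
  θ̈ = (θ̇'−θ̇)/dt = (-0.572889535−-0.395556186)/0.033898 = -5.231381
  sinθ=-0.292882, cosθ=0.956149
  F = (M+m)·ẍ + m·l·cosθ·θ̈ − m·l·sinθ·θ̇² = 3.628946 + -1.863647 − -0.017074 = 1.782373
step 3→4:
  ẍ = (ẋ'−ẋ)/dt = (-2.038442792−-1.627127125)/0.033898 = -12.133921
  θ̈ = (θ̇'−θ̇)/dt = (-0.295295180−-0.572889535)/0.033898 = 8.189107
  sinθ=-0.305676, cosθ=0.952136
  F = (M+m)·ẍ + m·l·cosθ·θ̈ − m·l·sinθ·θ̇² = -16.245683 + 2.905074 − -0.037379 = -13.303230

F_0 = -11.722118 N
F_1 = -12.936576 N
F_2 = 1.782373 N
F_3 = -13.303230 N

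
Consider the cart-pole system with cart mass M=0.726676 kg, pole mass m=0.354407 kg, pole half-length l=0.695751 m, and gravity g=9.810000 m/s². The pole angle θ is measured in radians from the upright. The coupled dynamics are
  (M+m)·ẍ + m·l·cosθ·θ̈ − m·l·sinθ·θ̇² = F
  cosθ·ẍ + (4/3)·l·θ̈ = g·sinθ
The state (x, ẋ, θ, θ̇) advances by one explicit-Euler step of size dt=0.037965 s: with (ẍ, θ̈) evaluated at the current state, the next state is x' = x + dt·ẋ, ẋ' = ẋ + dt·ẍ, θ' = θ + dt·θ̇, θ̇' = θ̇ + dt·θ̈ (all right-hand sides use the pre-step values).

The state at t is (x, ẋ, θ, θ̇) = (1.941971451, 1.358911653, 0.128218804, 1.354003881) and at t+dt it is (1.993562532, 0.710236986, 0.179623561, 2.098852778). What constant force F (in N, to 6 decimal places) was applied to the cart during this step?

F = -13.731311 N

ẍ = (ẋ'−ẋ)/dt = (0.710236986−1.358911653)/0.037965 = -17.086123
θ̈ = (θ̇'−θ̇)/dt = (2.098852778−1.354003881)/0.037965 = 19.619357
sinθ=0.127868, cosθ=0.991791
F = (M+m)·ẍ + m·l·cosθ·θ̈ − m·l·sinθ·θ̇² = -18.471517 + 4.798010 − 0.057804 = -13.731311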